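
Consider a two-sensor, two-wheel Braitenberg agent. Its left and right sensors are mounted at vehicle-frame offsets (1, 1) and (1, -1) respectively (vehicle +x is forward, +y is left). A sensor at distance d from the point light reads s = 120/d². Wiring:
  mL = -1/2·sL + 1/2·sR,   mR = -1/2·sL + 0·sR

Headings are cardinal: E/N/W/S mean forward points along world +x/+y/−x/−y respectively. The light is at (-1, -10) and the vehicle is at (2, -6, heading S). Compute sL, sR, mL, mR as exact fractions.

left sensor world pos  = (3, -7); dL² = 25
right sensor world pos = (1, -7); dR² = 13
sL = 120/25 = 24/5
sR = 120/13 = 120/13
mL = -1/2·sL + 1/2·sR = 144/65
mR = -1/2·sL + 0·sR = -12/5

24/5 120/13 144/65 -12/5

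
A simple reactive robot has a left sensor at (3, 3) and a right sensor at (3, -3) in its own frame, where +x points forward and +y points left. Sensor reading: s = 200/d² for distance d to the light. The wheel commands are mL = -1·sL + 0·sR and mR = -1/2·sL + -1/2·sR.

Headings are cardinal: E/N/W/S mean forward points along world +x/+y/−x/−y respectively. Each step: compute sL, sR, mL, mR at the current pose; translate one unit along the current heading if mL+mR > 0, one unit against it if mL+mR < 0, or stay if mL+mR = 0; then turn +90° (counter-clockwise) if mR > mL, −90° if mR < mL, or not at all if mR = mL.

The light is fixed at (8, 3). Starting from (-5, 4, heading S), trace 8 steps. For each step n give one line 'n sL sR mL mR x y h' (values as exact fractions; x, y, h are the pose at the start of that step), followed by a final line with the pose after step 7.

n=0: pose=(-5,4,S); sL=25/13, sR=10/13; mL=-25/13, mR=-35/26; mL+mR=-85/26 → advance -1; mR−mL=15/26 → turn +1·90°
n=1: pose=(-5,5,E); sL=8/5, sR=200/101; mL=-8/5, mR=-904/505; mL+mR=-1712/505 → advance -1; mR−mL=-96/505 → turn -1·90°
n=2: pose=(-6,5,S); sL=100/61, sR=20/29; mL=-100/61, mR=-2060/1769; mL+mR=-4960/1769 → advance -1; mR−mL=840/1769 → turn +1·90°
n=3: pose=(-6,6,E); sL=200/157, sR=200/121; mL=-200/157, mR=-27800/18997; mL+mR=-52000/18997 → advance -1; mR−mL=-3600/18997 → turn -1·90°
n=4: pose=(-7,6,S); sL=25/18, sR=50/81; mL=-25/18, mR=-325/324; mL+mR=-775/324 → advance -1; mR−mL=125/324 → turn +1·90°
n=5: pose=(-7,7,E); sL=200/193, sR=40/29; mL=-200/193, mR=-6760/5597; mL+mR=-12560/5597 → advance -1; mR−mL=-960/5597 → turn -1·90°
n=6: pose=(-8,7,S); sL=20/17, sR=100/181; mL=-20/17, mR=-2660/3077; mL+mR=-6280/3077 → advance -1; mR−mL=960/3077 → turn +1·90°
n=7: pose=(-8,8,E); sL=200/233, sR=200/173; mL=-200/233, mR=-40600/40309; mL+mR=-75200/40309 → advance -1; mR−mL=-6000/40309 → turn -1·90°

0 25/13 10/13 -25/13 -35/26 -5 4 S
1 8/5 200/101 -8/5 -904/505 -5 5 E
2 100/61 20/29 -100/61 -2060/1769 -6 5 S
3 200/157 200/121 -200/157 -27800/18997 -6 6 E
4 25/18 50/81 -25/18 -325/324 -7 6 S
5 200/193 40/29 -200/193 -6760/5597 -7 7 E
6 20/17 100/181 -20/17 -2660/3077 -8 7 S
7 200/233 200/173 -200/233 -40600/40309 -8 8 E
final -9 8 S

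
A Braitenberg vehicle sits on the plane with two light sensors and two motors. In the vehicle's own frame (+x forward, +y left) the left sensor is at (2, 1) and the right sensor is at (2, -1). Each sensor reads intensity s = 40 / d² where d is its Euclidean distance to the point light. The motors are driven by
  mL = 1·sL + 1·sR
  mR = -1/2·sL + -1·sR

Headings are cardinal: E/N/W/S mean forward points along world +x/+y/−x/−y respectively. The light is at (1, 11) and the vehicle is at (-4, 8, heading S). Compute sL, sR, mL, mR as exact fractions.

40/41 40/61 4080/2501 -2860/2501

left sensor world pos  = (-3, 6); dL² = 41
right sensor world pos = (-5, 6); dR² = 61
sL = 40/41 = 40/41
sR = 40/61 = 40/61
mL = 1·sL + 1·sR = 4080/2501
mR = -1/2·sL + -1·sR = -2860/2501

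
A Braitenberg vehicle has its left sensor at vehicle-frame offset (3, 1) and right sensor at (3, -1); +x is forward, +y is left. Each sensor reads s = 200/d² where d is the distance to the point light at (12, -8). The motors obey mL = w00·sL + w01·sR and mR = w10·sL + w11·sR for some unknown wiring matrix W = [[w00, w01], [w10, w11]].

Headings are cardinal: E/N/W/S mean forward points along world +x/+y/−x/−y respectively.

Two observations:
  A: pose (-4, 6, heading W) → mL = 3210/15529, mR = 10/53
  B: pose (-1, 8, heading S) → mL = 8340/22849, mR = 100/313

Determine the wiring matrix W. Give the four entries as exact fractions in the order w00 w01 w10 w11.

obs A: pose=(-4,6,W) → sL=20/53, sR=100/293, mL=3210/15529, mR=10/53
obs B: pose=(-1,8,S) → sL=200/313, sR=40/73, mL=8340/22849, mR=100/313
sensor matrix S = [[20/53, 100/293], [200/313, 40/73]]; det S = -4012800/354822121
solve [mL_A; mL_B] = S·[w00; w01] and [mR_A; mR_B] = S·[w10; w11]:
  w00 = 1, w01 = -1/2, w10 = 1/2, w11 = 0

1 -1/2 1/2 0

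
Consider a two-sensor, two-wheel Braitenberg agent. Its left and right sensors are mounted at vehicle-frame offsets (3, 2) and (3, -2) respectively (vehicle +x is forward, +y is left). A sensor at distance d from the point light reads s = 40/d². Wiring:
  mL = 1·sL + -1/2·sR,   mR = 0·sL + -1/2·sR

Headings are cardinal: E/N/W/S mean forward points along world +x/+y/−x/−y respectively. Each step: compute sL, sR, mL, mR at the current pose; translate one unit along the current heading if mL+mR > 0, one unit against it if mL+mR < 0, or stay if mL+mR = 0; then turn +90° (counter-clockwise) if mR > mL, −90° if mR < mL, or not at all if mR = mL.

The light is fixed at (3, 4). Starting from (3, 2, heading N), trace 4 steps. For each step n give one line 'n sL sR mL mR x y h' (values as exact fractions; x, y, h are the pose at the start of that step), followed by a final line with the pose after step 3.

0 8 8 4 -4 3 2 N
1 40/9 8/5 164/45 -4/5 3 2 E
2 20/17 20/13 90/221 -10/13 4 2 S
3 40/13 8 -12/13 -4 4 3 W
final 5 3 N

n=0: pose=(3,2,N); sL=8, sR=8; mL=4, mR=-4; mL+mR=0 → advance +0; mR−mL=-8 → turn -1·90°
n=1: pose=(3,2,E); sL=40/9, sR=8/5; mL=164/45, mR=-4/5; mL+mR=128/45 → advance +1; mR−mL=-40/9 → turn -1·90°
n=2: pose=(4,2,S); sL=20/17, sR=20/13; mL=90/221, mR=-10/13; mL+mR=-80/221 → advance -1; mR−mL=-20/17 → turn -1·90°
n=3: pose=(4,3,W); sL=40/13, sR=8; mL=-12/13, mR=-4; mL+mR=-64/13 → advance -1; mR−mL=-40/13 → turn -1·90°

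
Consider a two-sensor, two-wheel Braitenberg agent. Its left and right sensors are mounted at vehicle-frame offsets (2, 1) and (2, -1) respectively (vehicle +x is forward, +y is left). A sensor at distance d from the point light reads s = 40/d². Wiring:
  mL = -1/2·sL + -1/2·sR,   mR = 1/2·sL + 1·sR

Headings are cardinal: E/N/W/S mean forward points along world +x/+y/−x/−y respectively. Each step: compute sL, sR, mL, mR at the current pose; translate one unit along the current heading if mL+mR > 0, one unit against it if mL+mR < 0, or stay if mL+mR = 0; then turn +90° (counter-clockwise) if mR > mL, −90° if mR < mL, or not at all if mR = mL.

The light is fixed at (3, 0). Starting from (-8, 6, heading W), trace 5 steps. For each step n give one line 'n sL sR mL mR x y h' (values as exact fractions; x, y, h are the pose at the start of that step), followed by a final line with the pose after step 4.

n=0: pose=(-8,6,W); sL=20/97, sR=20/109; mL=-2060/10573, mR=3030/10573; mL+mR=10/109 → advance +1; mR−mL=5090/10573 → turn +1·90°
n=1: pose=(-9,6,S); sL=40/137, sR=8/37; mL=-1288/5069, mR=1836/5069; mL+mR=4/37 → advance +1; mR−mL=3124/5069 → turn +1·90°
n=2: pose=(-9,5,E); sL=5/17, sR=10/29; mL=-315/986, mR=485/986; mL+mR=5/29 → advance +1; mR−mL=400/493 → turn +1·90°
n=3: pose=(-8,5,N); sL=40/193, sR=40/149; mL=-6840/28757, mR=10700/28757; mL+mR=20/149 → advance +1; mR−mL=17540/28757 → turn +1·90°
n=4: pose=(-8,6,W); sL=20/97, sR=20/109; mL=-2060/10573, mR=3030/10573; mL+mR=10/109 → advance +1; mR−mL=5090/10573 → turn +1·90°

0 20/97 20/109 -2060/10573 3030/10573 -8 6 W
1 40/137 8/37 -1288/5069 1836/5069 -9 6 S
2 5/17 10/29 -315/986 485/986 -9 5 E
3 40/193 40/149 -6840/28757 10700/28757 -8 5 N
4 20/97 20/109 -2060/10573 3030/10573 -8 6 W
final -9 6 S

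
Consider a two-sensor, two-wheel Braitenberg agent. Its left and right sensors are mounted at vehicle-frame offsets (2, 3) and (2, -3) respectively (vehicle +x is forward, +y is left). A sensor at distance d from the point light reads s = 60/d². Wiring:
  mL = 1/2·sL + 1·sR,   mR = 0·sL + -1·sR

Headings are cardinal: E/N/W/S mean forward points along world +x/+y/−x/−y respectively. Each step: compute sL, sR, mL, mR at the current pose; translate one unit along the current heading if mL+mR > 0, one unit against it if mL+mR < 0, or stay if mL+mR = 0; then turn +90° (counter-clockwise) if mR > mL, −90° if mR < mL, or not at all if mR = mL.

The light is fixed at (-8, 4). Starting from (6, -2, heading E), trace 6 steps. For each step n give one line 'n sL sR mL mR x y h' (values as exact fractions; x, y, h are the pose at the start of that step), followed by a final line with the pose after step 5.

n=0: pose=(6,-2,E); sL=12/53, sR=60/337; mL=5202/17861, mR=-60/337; mL+mR=6/53 → advance +1; mR−mL=-8382/17861 → turn -1·90°
n=1: pose=(7,-2,S); sL=15/97, sR=15/52; mL=1845/5044, mR=-15/52; mL+mR=15/194 → advance +1; mR−mL=-825/1261 → turn -1·90°
n=2: pose=(7,-3,W); sL=60/269, sR=12/37; mL=4338/9953, mR=-12/37; mL+mR=30/269 → advance +1; mR−mL=-7566/9953 → turn -1·90°
n=3: pose=(6,-3,N); sL=30/73, sR=30/157; mL=4545/11461, mR=-30/157; mL+mR=15/73 → advance +1; mR−mL=-6735/11461 → turn -1·90°
n=4: pose=(6,-2,E); sL=12/53, sR=60/337; mL=5202/17861, mR=-60/337; mL+mR=6/53 → advance +1; mR−mL=-8382/17861 → turn -1·90°
n=5: pose=(7,-2,S); sL=15/97, sR=15/52; mL=1845/5044, mR=-15/52; mL+mR=15/194 → advance +1; mR−mL=-825/1261 → turn -1·90°

0 12/53 60/337 5202/17861 -60/337 6 -2 E
1 15/97 15/52 1845/5044 -15/52 7 -2 S
2 60/269 12/37 4338/9953 -12/37 7 -3 W
3 30/73 30/157 4545/11461 -30/157 6 -3 N
4 12/53 60/337 5202/17861 -60/337 6 -2 E
5 15/97 15/52 1845/5044 -15/52 7 -2 S
final 7 -3 W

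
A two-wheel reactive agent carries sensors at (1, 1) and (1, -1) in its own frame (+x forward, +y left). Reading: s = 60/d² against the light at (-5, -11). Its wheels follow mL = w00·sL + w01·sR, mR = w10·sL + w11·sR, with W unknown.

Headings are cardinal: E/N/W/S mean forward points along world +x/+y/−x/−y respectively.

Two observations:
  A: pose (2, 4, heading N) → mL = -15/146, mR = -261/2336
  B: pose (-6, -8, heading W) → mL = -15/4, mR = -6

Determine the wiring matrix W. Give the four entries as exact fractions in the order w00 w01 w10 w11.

obs A: pose=(2,4,N) → sL=15/73, sR=3/16, mL=-15/146, mR=-261/2336
obs B: pose=(-6,-8,W) → sL=15/2, sR=3, mL=-15/4, mR=-6
sensor matrix S = [[15/73, 3/16], [15/2, 3]]; det S = -1845/2336
solve [mL_A; mL_B] = S·[w00; w01] and [mR_A; mR_B] = S·[w10; w11]:
  w00 = -1/2, w01 = 0, w10 = -1, w11 = 1/2

-1/2 0 -1 1/2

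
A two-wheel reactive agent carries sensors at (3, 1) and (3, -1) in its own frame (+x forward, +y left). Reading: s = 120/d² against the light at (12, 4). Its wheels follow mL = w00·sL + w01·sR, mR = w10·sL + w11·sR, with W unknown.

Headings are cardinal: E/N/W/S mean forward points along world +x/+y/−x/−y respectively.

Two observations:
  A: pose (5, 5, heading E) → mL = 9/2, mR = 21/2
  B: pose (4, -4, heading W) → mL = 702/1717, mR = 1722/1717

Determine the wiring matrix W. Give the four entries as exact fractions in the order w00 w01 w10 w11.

-1/2 1 1/2 1

obs A: pose=(5,5,E) → sL=6, sR=15/2, mL=9/2, mR=21/2
obs B: pose=(4,-4,W) → sL=60/101, sR=12/17, mL=702/1717, mR=1722/1717
sensor matrix S = [[6, 15/2], [60/101, 12/17]]; det S = -378/1717
solve [mL_A; mL_B] = S·[w00; w01] and [mR_A; mR_B] = S·[w10; w11]:
  w00 = -1/2, w01 = 1, w10 = 1/2, w11 = 1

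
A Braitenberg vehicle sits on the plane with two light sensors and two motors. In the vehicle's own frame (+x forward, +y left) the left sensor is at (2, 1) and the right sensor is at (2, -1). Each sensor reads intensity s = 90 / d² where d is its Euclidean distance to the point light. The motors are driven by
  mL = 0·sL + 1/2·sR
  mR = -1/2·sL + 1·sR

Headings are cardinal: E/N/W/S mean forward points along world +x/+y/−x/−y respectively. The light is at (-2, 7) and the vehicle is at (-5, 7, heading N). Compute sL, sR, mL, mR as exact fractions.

9/2 45/4 45/8 9

left sensor world pos  = (-6, 9); dL² = 20
right sensor world pos = (-4, 9); dR² = 8
sL = 90/20 = 9/2
sR = 90/8 = 45/4
mL = 0·sL + 1/2·sR = 45/8
mR = -1/2·sL + 1·sR = 9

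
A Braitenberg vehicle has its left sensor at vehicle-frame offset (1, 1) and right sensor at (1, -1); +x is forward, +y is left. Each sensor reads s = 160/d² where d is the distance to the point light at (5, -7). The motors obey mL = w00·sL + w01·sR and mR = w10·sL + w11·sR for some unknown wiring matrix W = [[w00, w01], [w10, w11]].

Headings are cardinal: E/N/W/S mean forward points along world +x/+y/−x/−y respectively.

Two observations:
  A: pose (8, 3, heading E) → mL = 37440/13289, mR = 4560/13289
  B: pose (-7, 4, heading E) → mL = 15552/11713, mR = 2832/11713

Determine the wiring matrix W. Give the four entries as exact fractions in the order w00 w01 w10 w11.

obs A: pose=(8,3,E) → sL=160/137, sR=160/97, mL=37440/13289, mR=4560/13289
obs B: pose=(-7,4,E) → sL=32/53, sR=160/221, mL=15552/11713, mR=2832/11713
sensor matrix S = [[160/137, 160/97], [32/53, 160/221]]; det S = -23408640/155654057
solve [mL_A; mL_B] = S·[w00; w01] and [mR_A; mR_B] = S·[w10; w11]:
  w00 = 1, w01 = 1, w10 = 1, w11 = -1/2

1 1 1 -1/2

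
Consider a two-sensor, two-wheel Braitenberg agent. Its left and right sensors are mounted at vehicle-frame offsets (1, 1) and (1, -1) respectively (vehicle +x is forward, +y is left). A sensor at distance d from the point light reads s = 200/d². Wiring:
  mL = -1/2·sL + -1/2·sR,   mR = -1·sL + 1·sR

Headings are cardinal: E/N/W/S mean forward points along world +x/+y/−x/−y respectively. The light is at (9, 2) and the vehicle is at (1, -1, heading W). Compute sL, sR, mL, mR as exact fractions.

200/97 40/17 -3640/1649 480/1649

left sensor world pos  = (0, -2); dL² = 97
right sensor world pos = (0, 0); dR² = 85
sL = 200/97 = 200/97
sR = 200/85 = 40/17
mL = -1/2·sL + -1/2·sR = -3640/1649
mR = -1·sL + 1·sR = 480/1649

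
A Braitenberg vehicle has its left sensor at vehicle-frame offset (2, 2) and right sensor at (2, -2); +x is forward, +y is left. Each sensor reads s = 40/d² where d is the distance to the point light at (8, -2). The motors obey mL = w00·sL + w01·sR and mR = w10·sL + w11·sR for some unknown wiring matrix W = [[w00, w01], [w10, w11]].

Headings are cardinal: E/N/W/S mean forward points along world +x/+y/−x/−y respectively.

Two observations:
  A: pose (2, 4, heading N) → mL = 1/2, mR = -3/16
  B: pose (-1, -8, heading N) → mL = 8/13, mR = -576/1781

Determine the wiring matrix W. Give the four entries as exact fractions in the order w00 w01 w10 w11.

0 1 1 -1

obs A: pose=(2,4,N) → sL=5/16, sR=1/2, mL=1/2, mR=-3/16
obs B: pose=(-1,-8,N) → sL=40/137, sR=8/13, mL=8/13, mR=-576/1781
sensor matrix S = [[5/16, 1/2], [40/137, 8/13]]; det S = 165/3562
solve [mL_A; mL_B] = S·[w00; w01] and [mR_A; mR_B] = S·[w10; w11]:
  w00 = 0, w01 = 1, w10 = 1, w11 = -1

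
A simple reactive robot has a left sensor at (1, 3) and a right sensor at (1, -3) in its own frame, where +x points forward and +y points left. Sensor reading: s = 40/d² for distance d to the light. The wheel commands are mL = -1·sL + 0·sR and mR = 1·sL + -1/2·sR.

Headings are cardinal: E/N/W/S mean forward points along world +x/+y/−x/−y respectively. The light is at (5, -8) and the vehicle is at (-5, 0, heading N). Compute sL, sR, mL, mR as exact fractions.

4/25 4/13 -4/25 2/325

left sensor world pos  = (-8, 1); dL² = 250
right sensor world pos = (-2, 1); dR² = 130
sL = 40/250 = 4/25
sR = 40/130 = 4/13
mL = -1·sL + 0·sR = -4/25
mR = 1·sL + -1/2·sR = 2/325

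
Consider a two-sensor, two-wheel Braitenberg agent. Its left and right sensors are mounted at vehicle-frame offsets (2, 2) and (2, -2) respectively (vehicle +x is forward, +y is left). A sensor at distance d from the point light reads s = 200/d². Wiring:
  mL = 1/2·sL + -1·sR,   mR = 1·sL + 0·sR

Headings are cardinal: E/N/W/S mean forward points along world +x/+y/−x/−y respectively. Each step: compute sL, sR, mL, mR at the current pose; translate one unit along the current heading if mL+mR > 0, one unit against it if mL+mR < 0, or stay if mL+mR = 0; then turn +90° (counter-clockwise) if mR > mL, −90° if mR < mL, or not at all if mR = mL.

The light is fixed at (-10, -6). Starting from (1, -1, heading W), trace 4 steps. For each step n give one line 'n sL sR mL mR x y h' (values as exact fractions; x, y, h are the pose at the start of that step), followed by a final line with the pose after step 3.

n=0: pose=(1,-1,W); sL=20/9, sR=20/13; mL=-50/117, mR=20/9; mL+mR=70/39 → advance +1; mR−mL=310/117 → turn +1·90°
n=1: pose=(0,-1,S); sL=200/153, sR=200/73; mL=-23300/11169, mR=200/153; mL+mR=-2900/3723 → advance -1; mR−mL=37900/11169 → turn +1·90°
n=2: pose=(0,0,E); sL=25/26, sR=5/4; mL=-10/13, mR=25/26; mL+mR=5/26 → advance +1; mR−mL=45/26 → turn +1·90°
n=3: pose=(1,0,N); sL=40/29, sR=200/233; mL=-1140/6757, mR=40/29; mL+mR=8180/6757 → advance +1; mR−mL=10460/6757 → turn +1·90°

0 20/9 20/13 -50/117 20/9 1 -1 W
1 200/153 200/73 -23300/11169 200/153 0 -1 S
2 25/26 5/4 -10/13 25/26 0 0 E
3 40/29 200/233 -1140/6757 40/29 1 0 N
final 1 1 W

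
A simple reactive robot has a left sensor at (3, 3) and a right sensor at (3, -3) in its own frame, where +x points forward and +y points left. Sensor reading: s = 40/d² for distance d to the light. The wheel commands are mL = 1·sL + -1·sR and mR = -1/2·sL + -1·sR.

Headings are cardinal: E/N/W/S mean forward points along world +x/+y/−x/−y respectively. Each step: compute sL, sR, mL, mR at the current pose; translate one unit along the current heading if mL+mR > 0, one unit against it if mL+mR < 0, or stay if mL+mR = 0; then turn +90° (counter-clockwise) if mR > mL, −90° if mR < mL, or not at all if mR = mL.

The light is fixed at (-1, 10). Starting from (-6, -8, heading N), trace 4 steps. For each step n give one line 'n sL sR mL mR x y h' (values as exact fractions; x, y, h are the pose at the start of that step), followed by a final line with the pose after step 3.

0 40/289 40/229 -2400/66181 -16140/66181 -6 -8 N
1 2/13 5/61 57/793 -126/793 -6 -9 E
2 40/493 8/113 576/55709 -6204/55709 -7 -9 S
3 20/261 20/153 -80/1479 -250/1479 -7 -8 W
final -6 -8 N

n=0: pose=(-6,-8,N); sL=40/289, sR=40/229; mL=-2400/66181, mR=-16140/66181; mL+mR=-18540/66181 → advance -1; mR−mL=-60/289 → turn -1·90°
n=1: pose=(-6,-9,E); sL=2/13, sR=5/61; mL=57/793, mR=-126/793; mL+mR=-69/793 → advance -1; mR−mL=-3/13 → turn -1·90°
n=2: pose=(-7,-9,S); sL=40/493, sR=8/113; mL=576/55709, mR=-6204/55709; mL+mR=-5628/55709 → advance -1; mR−mL=-60/493 → turn -1·90°
n=3: pose=(-7,-8,W); sL=20/261, sR=20/153; mL=-80/1479, mR=-250/1479; mL+mR=-110/493 → advance -1; mR−mL=-10/87 → turn -1·90°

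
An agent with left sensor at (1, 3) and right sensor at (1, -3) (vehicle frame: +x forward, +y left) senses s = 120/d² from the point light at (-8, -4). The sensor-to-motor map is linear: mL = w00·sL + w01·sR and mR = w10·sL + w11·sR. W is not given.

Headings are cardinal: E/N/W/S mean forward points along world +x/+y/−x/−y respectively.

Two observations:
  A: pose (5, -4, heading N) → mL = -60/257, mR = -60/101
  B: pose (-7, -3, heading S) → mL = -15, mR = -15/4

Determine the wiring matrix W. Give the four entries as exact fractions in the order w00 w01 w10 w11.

obs A: pose=(5,-4,N) → sL=120/101, sR=120/257, mL=-60/257, mR=-60/101
obs B: pose=(-7,-3,S) → sL=15/2, sR=30, mL=-15, mR=-15/4
sensor matrix S = [[120/101, 120/257], [15/2, 30]]; det S = 834300/25957
solve [mL_A; mL_B] = S·[w00; w01] and [mR_A; mR_B] = S·[w10; w11]:
  w00 = 0, w01 = -1/2, w10 = -1/2, w11 = 0

0 -1/2 -1/2 0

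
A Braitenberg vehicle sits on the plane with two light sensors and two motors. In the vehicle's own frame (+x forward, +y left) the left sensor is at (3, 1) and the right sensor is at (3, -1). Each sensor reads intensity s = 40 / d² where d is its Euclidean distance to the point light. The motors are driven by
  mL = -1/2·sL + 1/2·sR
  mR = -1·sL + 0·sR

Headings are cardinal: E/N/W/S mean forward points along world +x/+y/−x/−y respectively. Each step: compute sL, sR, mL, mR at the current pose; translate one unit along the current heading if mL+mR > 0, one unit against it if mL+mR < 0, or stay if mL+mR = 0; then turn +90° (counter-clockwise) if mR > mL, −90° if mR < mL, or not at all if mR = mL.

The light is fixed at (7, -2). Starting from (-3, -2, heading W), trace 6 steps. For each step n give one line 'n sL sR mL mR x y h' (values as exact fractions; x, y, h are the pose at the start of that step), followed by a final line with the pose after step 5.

n=0: pose=(-3,-2,W); sL=4/17, sR=4/17; mL=0, mR=-4/17; mL+mR=-4/17 → advance -1; mR−mL=-4/17 → turn -1·90°
n=1: pose=(-2,-2,N); sL=40/109, sR=40/73; mL=720/7957, mR=-40/109; mL+mR=-2200/7957 → advance -1; mR−mL=-3640/7957 → turn -1·90°
n=2: pose=(-2,-3,E); sL=10/9, sR=1; mL=-1/18, mR=-10/9; mL+mR=-7/6 → advance -1; mR−mL=-19/18 → turn -1·90°
n=3: pose=(-3,-3,S); sL=40/97, sR=40/137; mL=-800/13289, mR=-40/97; mL+mR=-6280/13289 → advance -1; mR−mL=-4680/13289 → turn -1·90°
n=4: pose=(-3,-2,W); sL=4/17, sR=4/17; mL=0, mR=-4/17; mL+mR=-4/17 → advance -1; mR−mL=-4/17 → turn -1·90°
n=5: pose=(-2,-2,N); sL=40/109, sR=40/73; mL=720/7957, mR=-40/109; mL+mR=-2200/7957 → advance -1; mR−mL=-3640/7957 → turn -1·90°

0 4/17 4/17 0 -4/17 -3 -2 W
1 40/109 40/73 720/7957 -40/109 -2 -2 N
2 10/9 1 -1/18 -10/9 -2 -3 E
3 40/97 40/137 -800/13289 -40/97 -3 -3 S
4 4/17 4/17 0 -4/17 -3 -2 W
5 40/109 40/73 720/7957 -40/109 -2 -2 N
final -2 -3 E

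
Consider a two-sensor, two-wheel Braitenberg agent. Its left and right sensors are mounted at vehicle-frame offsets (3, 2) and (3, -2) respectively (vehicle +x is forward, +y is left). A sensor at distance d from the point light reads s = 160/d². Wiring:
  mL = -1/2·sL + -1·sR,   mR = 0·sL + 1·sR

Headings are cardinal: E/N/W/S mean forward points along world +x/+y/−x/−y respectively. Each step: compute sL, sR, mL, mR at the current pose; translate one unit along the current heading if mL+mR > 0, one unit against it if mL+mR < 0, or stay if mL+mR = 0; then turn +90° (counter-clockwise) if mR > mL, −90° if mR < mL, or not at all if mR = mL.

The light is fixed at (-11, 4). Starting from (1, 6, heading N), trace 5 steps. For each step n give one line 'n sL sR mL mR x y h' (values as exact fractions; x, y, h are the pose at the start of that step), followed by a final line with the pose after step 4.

n=0: pose=(1,6,N); sL=32/25, sR=160/221; mL=-7536/5525, mR=160/221; mL+mR=-16/25 → advance -1; mR−mL=11536/5525 → turn +1·90°
n=1: pose=(1,5,W); sL=80/41, sR=16/9; mL=-1016/369, mR=16/9; mL+mR=-40/41 → advance -1; mR−mL=1672/369 → turn +1·90°
n=2: pose=(2,5,S); sL=160/229, sR=32/25; mL=-9328/5725, mR=32/25; mL+mR=-80/229 → advance -1; mR−mL=16656/5725 → turn +1·90°
n=3: pose=(2,6,E); sL=10/17, sR=5/8; mL=-125/136, mR=5/8; mL+mR=-5/17 → advance -1; mR−mL=105/68 → turn +1·90°
n=4: pose=(1,6,N); sL=32/25, sR=160/221; mL=-7536/5525, mR=160/221; mL+mR=-16/25 → advance -1; mR−mL=11536/5525 → turn +1·90°

0 32/25 160/221 -7536/5525 160/221 1 6 N
1 80/41 16/9 -1016/369 16/9 1 5 W
2 160/229 32/25 -9328/5725 32/25 2 5 S
3 10/17 5/8 -125/136 5/8 2 6 E
4 32/25 160/221 -7536/5525 160/221 1 6 N
final 1 5 W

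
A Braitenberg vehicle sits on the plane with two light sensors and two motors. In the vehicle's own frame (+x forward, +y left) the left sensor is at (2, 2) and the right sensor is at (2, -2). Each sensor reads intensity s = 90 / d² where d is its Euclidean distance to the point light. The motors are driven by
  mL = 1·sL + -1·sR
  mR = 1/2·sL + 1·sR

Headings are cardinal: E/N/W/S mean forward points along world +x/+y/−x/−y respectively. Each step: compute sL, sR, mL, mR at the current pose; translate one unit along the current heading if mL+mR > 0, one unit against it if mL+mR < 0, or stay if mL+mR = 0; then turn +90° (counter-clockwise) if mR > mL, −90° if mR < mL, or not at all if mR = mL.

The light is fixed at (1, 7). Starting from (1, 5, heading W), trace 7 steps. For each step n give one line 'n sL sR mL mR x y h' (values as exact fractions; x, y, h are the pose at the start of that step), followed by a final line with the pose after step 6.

n=0: pose=(1,5,W); sL=9/2, sR=45/2; mL=-18, mR=99/4; mL+mR=27/4 → advance +1; mR−mL=171/4 → turn +1·90°
n=1: pose=(0,5,S); sL=90/17, sR=18/5; mL=144/85, mR=531/85; mL+mR=135/17 → advance +1; mR−mL=387/85 → turn +1·90°
n=2: pose=(0,4,E); sL=45, sR=45/13; mL=540/13, mR=675/26; mL+mR=135/2 → advance +1; mR−mL=-405/26 → turn -1·90°
n=3: pose=(1,4,S); sL=90/29, sR=90/29; mL=0, mR=135/29; mL+mR=135/29 → advance +1; mR−mL=135/29 → turn +1·90°
n=4: pose=(1,3,E); sL=45/4, sR=9/4; mL=9, mR=63/8; mL+mR=135/8 → advance +1; mR−mL=-9/8 → turn -1·90°
n=5: pose=(2,3,S); sL=2, sR=90/37; mL=-16/37, mR=127/37; mL+mR=3 → advance +1; mR−mL=143/37 → turn +1·90°
n=6: pose=(2,2,E); sL=5, sR=45/29; mL=100/29, mR=235/58; mL+mR=15/2 → advance +1; mR−mL=35/58 → turn +1·90°

0 9/2 45/2 -18 99/4 1 5 W
1 90/17 18/5 144/85 531/85 0 5 S
2 45 45/13 540/13 675/26 0 4 E
3 90/29 90/29 0 135/29 1 4 S
4 45/4 9/4 9 63/8 1 3 E
5 2 90/37 -16/37 127/37 2 3 S
6 5 45/29 100/29 235/58 2 2 E
final 3 2 N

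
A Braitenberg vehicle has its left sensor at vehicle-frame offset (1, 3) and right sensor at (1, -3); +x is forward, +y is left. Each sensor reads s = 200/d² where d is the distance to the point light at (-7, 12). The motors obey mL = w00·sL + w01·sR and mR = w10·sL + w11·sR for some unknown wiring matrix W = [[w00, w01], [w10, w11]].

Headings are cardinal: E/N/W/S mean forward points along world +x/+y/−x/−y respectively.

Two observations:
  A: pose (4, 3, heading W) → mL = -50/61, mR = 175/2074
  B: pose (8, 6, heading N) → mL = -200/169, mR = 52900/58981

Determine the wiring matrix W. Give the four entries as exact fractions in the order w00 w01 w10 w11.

obs A: pose=(4,3,W) → sL=50/61, sR=25/17, mL=-50/61, mR=175/2074
obs B: pose=(8,6,N) → sL=200/169, sR=200/349, mL=-200/169, mR=52900/58981
sensor matrix S = [[50/61, 25/17], [200/169, 200/349]]; det S = -77715000/61163297
solve [mL_A; mL_B] = S·[w00; w01] and [mR_A; mR_B] = S·[w10; w11]:
  w00 = -1, w01 = 0, w10 = 1, w11 = -1/2

-1 0 1 -1/2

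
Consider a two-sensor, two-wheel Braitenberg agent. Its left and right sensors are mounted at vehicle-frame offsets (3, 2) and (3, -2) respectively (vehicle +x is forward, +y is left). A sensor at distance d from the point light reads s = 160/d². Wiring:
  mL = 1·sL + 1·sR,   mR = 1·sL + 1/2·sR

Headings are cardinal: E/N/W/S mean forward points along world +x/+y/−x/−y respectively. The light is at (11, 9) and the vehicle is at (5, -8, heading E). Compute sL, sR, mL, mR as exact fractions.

left sensor world pos  = (8, -6); dL² = 234
right sensor world pos = (8, -10); dR² = 370
sL = 160/234 = 80/117
sR = 160/370 = 16/37
mL = 1·sL + 1·sR = 4832/4329
mR = 1·sL + 1/2·sR = 3896/4329

80/117 16/37 4832/4329 3896/4329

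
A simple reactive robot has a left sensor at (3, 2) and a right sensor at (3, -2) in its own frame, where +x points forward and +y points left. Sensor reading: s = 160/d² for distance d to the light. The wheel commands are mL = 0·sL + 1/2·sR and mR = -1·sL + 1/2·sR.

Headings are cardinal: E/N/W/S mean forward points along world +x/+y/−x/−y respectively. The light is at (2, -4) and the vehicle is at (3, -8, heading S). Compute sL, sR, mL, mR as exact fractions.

80/29 16/5 8/5 -168/145

left sensor world pos  = (5, -11); dL² = 58
right sensor world pos = (1, -11); dR² = 50
sL = 160/58 = 80/29
sR = 160/50 = 16/5
mL = 0·sL + 1/2·sR = 8/5
mR = -1·sL + 1/2·sR = -168/145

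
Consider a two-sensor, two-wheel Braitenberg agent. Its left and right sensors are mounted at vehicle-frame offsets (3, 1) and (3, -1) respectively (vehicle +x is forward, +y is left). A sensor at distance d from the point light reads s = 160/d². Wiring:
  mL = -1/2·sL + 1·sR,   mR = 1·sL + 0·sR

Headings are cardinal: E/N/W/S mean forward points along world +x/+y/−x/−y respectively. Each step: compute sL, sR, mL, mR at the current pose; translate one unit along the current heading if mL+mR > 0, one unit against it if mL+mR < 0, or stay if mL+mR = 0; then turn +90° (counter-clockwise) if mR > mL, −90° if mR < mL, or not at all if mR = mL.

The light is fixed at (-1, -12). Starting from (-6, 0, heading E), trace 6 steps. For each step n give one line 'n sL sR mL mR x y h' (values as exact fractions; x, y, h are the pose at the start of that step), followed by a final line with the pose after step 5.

0 160/173 32/25 3536/4325 160/173 -6 0 E
1 16/25 80/117 1064/2925 16/25 -5 0 N
2 160/193 32/49 2256/9457 160/193 -5 1 W
3 40/29 20/17 240/493 40/29 -6 1 S
4 160/173 32/25 3536/4325 160/173 -6 0 E
5 16/25 80/117 1064/2925 16/25 -5 0 N
final -5 1 W

n=0: pose=(-6,0,E); sL=160/173, sR=32/25; mL=3536/4325, mR=160/173; mL+mR=7536/4325 → advance +1; mR−mL=464/4325 → turn +1·90°
n=1: pose=(-5,0,N); sL=16/25, sR=80/117; mL=1064/2925, mR=16/25; mL+mR=2936/2925 → advance +1; mR−mL=808/2925 → turn +1·90°
n=2: pose=(-5,1,W); sL=160/193, sR=32/49; mL=2256/9457, mR=160/193; mL+mR=10096/9457 → advance +1; mR−mL=5584/9457 → turn +1·90°
n=3: pose=(-6,1,S); sL=40/29, sR=20/17; mL=240/493, mR=40/29; mL+mR=920/493 → advance +1; mR−mL=440/493 → turn +1·90°
n=4: pose=(-6,0,E); sL=160/173, sR=32/25; mL=3536/4325, mR=160/173; mL+mR=7536/4325 → advance +1; mR−mL=464/4325 → turn +1·90°
n=5: pose=(-5,0,N); sL=16/25, sR=80/117; mL=1064/2925, mR=16/25; mL+mR=2936/2925 → advance +1; mR−mL=808/2925 → turn +1·90°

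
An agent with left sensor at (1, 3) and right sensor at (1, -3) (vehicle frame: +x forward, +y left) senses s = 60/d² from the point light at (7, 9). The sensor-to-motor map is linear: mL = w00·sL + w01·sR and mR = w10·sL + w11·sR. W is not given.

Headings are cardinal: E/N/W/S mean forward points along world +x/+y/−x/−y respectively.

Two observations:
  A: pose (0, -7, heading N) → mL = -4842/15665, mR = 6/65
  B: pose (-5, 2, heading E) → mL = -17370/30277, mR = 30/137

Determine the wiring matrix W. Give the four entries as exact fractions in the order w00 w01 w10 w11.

-1 -1/2 1/2 0

obs A: pose=(0,-7,N) → sL=12/65, sR=60/241, mL=-4842/15665, mR=6/65
obs B: pose=(-5,2,E) → sL=60/137, sR=60/221, mL=-17370/30277, mR=30/137
sensor matrix S = [[12/65, 60/241], [60/137, 60/221]]; det S = -5588352/94857841
solve [mL_A; mL_B] = S·[w00; w01] and [mR_A; mR_B] = S·[w10; w11]:
  w00 = -1, w01 = -1/2, w10 = 1/2, w11 = 0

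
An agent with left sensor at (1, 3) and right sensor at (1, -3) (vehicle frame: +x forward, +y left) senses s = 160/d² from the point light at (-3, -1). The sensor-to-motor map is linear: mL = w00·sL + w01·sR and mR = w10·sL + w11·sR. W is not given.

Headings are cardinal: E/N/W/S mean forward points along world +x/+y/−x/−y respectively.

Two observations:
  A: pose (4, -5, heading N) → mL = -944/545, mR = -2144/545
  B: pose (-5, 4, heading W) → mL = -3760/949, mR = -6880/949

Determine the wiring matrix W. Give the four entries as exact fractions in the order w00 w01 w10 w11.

obs A: pose=(4,-5,N) → sL=32/5, sR=160/109, mL=-944/545, mR=-2144/545
obs B: pose=(-5,4,W) → sL=160/13, sR=160/73, mL=-3760/949, mR=-6880/949
sensor matrix S = [[32/5, 160/109], [160/13, 160/73]]; det S = -417792/103441
solve [mL_A; mL_B] = S·[w00; w01] and [mR_A; mR_B] = S·[w10; w11]:
  w00 = -1/2, w01 = 1, w10 = -1/2, w11 = -1/2

-1/2 1 -1/2 -1/2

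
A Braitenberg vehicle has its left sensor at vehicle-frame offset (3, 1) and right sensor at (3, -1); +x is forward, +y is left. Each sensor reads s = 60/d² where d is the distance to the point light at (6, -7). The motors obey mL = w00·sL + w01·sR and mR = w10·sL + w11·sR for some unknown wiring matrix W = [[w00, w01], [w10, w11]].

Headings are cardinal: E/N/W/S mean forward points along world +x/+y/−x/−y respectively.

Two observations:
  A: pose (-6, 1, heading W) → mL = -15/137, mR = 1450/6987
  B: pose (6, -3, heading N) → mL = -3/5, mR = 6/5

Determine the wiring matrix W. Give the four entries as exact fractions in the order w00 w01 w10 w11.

obs A: pose=(-6,1,W) → sL=30/137, sR=10/51, mL=-15/137, mR=1450/6987
obs B: pose=(6,-3,N) → sL=6/5, sR=6/5, mL=-3/5, mR=6/5
sensor matrix S = [[30/137, 10/51], [6/5, 6/5]]; det S = 64/2329
solve [mL_A; mL_B] = S·[w00; w01] and [mR_A; mR_B] = S·[w10; w11]:
  w00 = -1/2, w01 = 0, w10 = 1/2, w11 = 1/2

-1/2 0 1/2 1/2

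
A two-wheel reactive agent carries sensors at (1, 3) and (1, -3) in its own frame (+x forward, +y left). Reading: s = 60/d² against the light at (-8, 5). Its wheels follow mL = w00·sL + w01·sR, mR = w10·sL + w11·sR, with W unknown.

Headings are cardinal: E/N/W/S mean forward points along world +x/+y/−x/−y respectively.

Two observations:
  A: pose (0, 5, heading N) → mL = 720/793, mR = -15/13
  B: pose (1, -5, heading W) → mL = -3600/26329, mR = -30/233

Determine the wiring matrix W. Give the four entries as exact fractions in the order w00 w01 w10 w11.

1/2 -1/2 -1/2 0

obs A: pose=(0,5,N) → sL=30/13, sR=30/61, mL=720/793, mR=-15/13
obs B: pose=(1,-5,W) → sL=60/233, sR=60/113, mL=-3600/26329, mR=-30/233
sensor matrix S = [[30/13, 30/61], [60/233, 60/113]]; det S = 22939200/20878897
solve [mL_A; mL_B] = S·[w00; w01] and [mR_A; mR_B] = S·[w10; w11]:
  w00 = 1/2, w01 = -1/2, w10 = -1/2, w11 = 0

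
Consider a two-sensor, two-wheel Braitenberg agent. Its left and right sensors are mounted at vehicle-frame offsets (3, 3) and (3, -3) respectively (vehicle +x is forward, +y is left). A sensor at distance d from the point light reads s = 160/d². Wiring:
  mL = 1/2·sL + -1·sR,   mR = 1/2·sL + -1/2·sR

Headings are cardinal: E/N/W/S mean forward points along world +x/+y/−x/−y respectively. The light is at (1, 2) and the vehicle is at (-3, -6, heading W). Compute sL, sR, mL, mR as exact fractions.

left sensor world pos  = (-6, -9); dL² = 170
right sensor world pos = (-6, -3); dR² = 74
sL = 160/170 = 16/17
sR = 160/74 = 80/37
mL = 1/2·sL + -1·sR = -1064/629
mR = 1/2·sL + -1/2·sR = -384/629

16/17 80/37 -1064/629 -384/629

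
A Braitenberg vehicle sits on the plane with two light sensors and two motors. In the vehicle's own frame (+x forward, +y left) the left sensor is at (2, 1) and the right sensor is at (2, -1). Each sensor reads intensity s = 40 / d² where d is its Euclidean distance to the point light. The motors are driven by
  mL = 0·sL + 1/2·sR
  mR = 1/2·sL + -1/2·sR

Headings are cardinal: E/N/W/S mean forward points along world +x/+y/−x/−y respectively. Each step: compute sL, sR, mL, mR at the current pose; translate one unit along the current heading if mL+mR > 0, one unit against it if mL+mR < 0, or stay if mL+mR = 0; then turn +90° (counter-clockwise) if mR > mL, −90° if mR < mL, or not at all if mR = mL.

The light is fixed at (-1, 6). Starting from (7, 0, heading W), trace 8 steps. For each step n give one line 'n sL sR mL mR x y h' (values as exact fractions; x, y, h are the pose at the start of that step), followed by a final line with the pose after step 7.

n=0: pose=(7,0,W); sL=8/17, sR=40/61; mL=20/61, mR=-96/1037; mL+mR=4/17 → advance +1; mR−mL=-436/1037 → turn -1·90°
n=1: pose=(6,0,N); sL=10/13, sR=1/2; mL=1/4, mR=7/52; mL+mR=5/13 → advance +1; mR−mL=-3/26 → turn -1·90°
n=2: pose=(6,1,E); sL=40/97, sR=40/117; mL=20/117, mR=400/11349; mL+mR=20/97 → advance +1; mR−mL=-1540/11349 → turn -1·90°
n=3: pose=(7,1,S); sL=4/13, sR=20/49; mL=10/49, mR=-32/637; mL+mR=2/13 → advance +1; mR−mL=-162/637 → turn -1·90°
n=4: pose=(7,0,W); sL=8/17, sR=40/61; mL=20/61, mR=-96/1037; mL+mR=4/17 → advance +1; mR−mL=-436/1037 → turn -1·90°
n=5: pose=(6,0,N); sL=10/13, sR=1/2; mL=1/4, mR=7/52; mL+mR=5/13 → advance +1; mR−mL=-3/26 → turn -1·90°
n=6: pose=(6,1,E); sL=40/97, sR=40/117; mL=20/117, mR=400/11349; mL+mR=20/97 → advance +1; mR−mL=-1540/11349 → turn -1·90°
n=7: pose=(7,1,S); sL=4/13, sR=20/49; mL=10/49, mR=-32/637; mL+mR=2/13 → advance +1; mR−mL=-162/637 → turn -1·90°

0 8/17 40/61 20/61 -96/1037 7 0 W
1 10/13 1/2 1/4 7/52 6 0 N
2 40/97 40/117 20/117 400/11349 6 1 E
3 4/13 20/49 10/49 -32/637 7 1 S
4 8/17 40/61 20/61 -96/1037 7 0 W
5 10/13 1/2 1/4 7/52 6 0 N
6 40/97 40/117 20/117 400/11349 6 1 E
7 4/13 20/49 10/49 -32/637 7 1 S
final 7 0 W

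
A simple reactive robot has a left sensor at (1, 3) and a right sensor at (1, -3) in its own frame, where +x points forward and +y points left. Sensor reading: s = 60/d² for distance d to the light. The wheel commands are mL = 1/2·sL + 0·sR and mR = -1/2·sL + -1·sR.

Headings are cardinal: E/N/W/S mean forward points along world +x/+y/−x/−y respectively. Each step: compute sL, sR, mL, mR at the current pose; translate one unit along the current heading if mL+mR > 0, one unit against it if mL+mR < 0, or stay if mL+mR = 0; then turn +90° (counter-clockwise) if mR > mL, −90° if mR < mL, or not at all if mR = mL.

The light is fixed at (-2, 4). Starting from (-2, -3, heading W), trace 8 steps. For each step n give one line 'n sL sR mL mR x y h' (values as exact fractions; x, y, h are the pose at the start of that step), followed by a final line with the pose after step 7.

0 60/101 60/17 30/101 -6570/1717 -2 -3 W
1 3/2 15/13 3/4 -99/52 -1 -3 N
2 60/29 12/25 30/29 -1098/725 -1 -4 E
3 2/3 2/3 1/3 -1 -2 -4 S
4 60/101 60/17 30/101 -6570/1717 -2 -3 W
5 3/2 15/13 3/4 -99/52 -1 -3 N
6 60/29 12/25 30/29 -1098/725 -1 -4 E
7 2/3 2/3 1/3 -1 -2 -4 S
final -2 -3 W

n=0: pose=(-2,-3,W); sL=60/101, sR=60/17; mL=30/101, mR=-6570/1717; mL+mR=-60/17 → advance -1; mR−mL=-7080/1717 → turn -1·90°
n=1: pose=(-1,-3,N); sL=3/2, sR=15/13; mL=3/4, mR=-99/52; mL+mR=-15/13 → advance -1; mR−mL=-69/26 → turn -1·90°
n=2: pose=(-1,-4,E); sL=60/29, sR=12/25; mL=30/29, mR=-1098/725; mL+mR=-12/25 → advance -1; mR−mL=-1848/725 → turn -1·90°
n=3: pose=(-2,-4,S); sL=2/3, sR=2/3; mL=1/3, mR=-1; mL+mR=-2/3 → advance -1; mR−mL=-4/3 → turn -1·90°
n=4: pose=(-2,-3,W); sL=60/101, sR=60/17; mL=30/101, mR=-6570/1717; mL+mR=-60/17 → advance -1; mR−mL=-7080/1717 → turn -1·90°
n=5: pose=(-1,-3,N); sL=3/2, sR=15/13; mL=3/4, mR=-99/52; mL+mR=-15/13 → advance -1; mR−mL=-69/26 → turn -1·90°
n=6: pose=(-1,-4,E); sL=60/29, sR=12/25; mL=30/29, mR=-1098/725; mL+mR=-12/25 → advance -1; mR−mL=-1848/725 → turn -1·90°
n=7: pose=(-2,-4,S); sL=2/3, sR=2/3; mL=1/3, mR=-1; mL+mR=-2/3 → advance -1; mR−mL=-4/3 → turn -1·90°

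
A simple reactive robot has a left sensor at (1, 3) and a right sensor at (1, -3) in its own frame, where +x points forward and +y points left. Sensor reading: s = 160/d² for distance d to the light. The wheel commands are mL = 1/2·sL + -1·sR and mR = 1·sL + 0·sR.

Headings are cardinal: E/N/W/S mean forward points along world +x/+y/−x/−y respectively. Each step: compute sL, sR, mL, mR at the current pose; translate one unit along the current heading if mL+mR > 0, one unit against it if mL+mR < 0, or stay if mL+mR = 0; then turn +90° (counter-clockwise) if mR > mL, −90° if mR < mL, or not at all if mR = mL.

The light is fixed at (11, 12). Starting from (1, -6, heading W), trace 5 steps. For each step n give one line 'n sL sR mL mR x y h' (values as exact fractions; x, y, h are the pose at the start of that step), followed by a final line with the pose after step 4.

n=0: pose=(1,-6,W); sL=80/281, sR=80/173; mL=-15560/48613, mR=80/281; mL+mR=-1720/48613 → advance -1; mR−mL=29400/48613 → turn +1·90°
n=1: pose=(2,-6,S); sL=160/397, sR=32/101; mL=-4624/40097, mR=160/397; mL+mR=11536/40097 → advance +1; mR−mL=20784/40097 → turn +1·90°
n=2: pose=(2,-7,E); sL=1/2, sR=40/137; mL=-23/548, mR=1/2; mL+mR=251/548 → advance +1; mR−mL=297/548 → turn +1·90°
n=3: pose=(3,-7,N); sL=32/89, sR=160/349; mL=-8656/31061, mR=32/89; mL+mR=2512/31061 → advance +1; mR−mL=19824/31061 → turn +1·90°
n=4: pose=(3,-6,W); sL=80/261, sR=80/153; mL=-1640/4437, mR=80/261; mL+mR=-280/4437 → advance -1; mR−mL=1000/1479 → turn +1·90°

0 80/281 80/173 -15560/48613 80/281 1 -6 W
1 160/397 32/101 -4624/40097 160/397 2 -6 S
2 1/2 40/137 -23/548 1/2 2 -7 E
3 32/89 160/349 -8656/31061 32/89 3 -7 N
4 80/261 80/153 -1640/4437 80/261 3 -6 W
final 4 -6 S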